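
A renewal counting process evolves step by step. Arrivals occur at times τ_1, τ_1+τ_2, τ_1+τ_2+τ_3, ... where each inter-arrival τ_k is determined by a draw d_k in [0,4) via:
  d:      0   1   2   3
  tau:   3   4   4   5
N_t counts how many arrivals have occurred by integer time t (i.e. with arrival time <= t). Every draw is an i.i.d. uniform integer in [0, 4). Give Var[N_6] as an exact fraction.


15/256

Inter-arrival values over d=0..3: [3, 4, 4, 5]
Each d has probability 1/4, so the pmf of τ is: f(3) = 1/4, f(4) = 1/2, f(5) = 1/4
Let p_n(j) = P(N_n = j), with p_0 = [1]. Condition on τ_1: p_n(0) = P(τ > n), and for j >= 1, p_n(j) = Σ_{k<=n} f(k)·p_{n−k}(j−1)
p_1 = [1]  (j = 0)
p_2 = [1]  (j = 0)
p_3 = [3/4, 1/4]  (j = 0..1)
p_4 = [1/4, 3/4]  (j = 0..1)
p_5 = [0, 1]  (j = 0..1)
p_6 = [0, 15/16, 1/16]  (j = 0..2)
E[N_6] = Σ j·p_6(j) = 17/16;  E[N_6²] = Σ j²·p_6(j) = 19/16
Var[N_6] = 19/16 − (17/16)² = 15/256


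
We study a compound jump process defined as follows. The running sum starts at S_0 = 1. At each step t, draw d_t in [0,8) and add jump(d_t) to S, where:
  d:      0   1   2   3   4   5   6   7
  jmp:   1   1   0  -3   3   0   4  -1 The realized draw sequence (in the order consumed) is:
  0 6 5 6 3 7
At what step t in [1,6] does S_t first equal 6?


2

t=0: S=1, d=0, jump=1, S_1=2
t=1: S=2, d=6, jump=4, S_2=6
t=2: S=6, d=5, jump=0, S_3=6
t=3: S=6, d=6, jump=4, S_4=10
t=4: S=10, d=3, jump=-3, S_5=7
t=5: S=7, d=7, jump=-1, S_6=6


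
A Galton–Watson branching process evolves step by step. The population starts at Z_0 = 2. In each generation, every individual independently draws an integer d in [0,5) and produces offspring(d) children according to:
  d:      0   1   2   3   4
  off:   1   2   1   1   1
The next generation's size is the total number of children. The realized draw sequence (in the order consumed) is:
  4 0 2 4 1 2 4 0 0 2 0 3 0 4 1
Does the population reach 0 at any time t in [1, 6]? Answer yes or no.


gen 0: Z_0=2, draws=[4, 0], offspring=[1, 1], Z_1=2
gen 1: Z_1=2, draws=[2, 4], offspring=[1, 1], Z_2=2
gen 2: Z_2=2, draws=[1, 2], offspring=[2, 1], Z_3=3
gen 3: Z_3=3, draws=[4, 0, 0], offspring=[1, 1, 1], Z_4=3
gen 4: Z_4=3, draws=[2, 0, 3], offspring=[1, 1, 1], Z_5=3
gen 5: Z_5=3, draws=[0, 4, 1], offspring=[1, 1, 2], Z_6=4

no


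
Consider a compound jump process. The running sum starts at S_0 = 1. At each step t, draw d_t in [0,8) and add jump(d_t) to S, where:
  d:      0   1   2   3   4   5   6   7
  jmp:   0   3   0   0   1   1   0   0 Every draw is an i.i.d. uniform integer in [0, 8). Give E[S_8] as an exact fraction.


Outcome values over d=0..7: [0, 3, 0, 0, 1, 1, 0, 0]
Σy = 5, Σy² = 11, M = 8
μ = 5/8 = 5/8,  σ² = 11/8 − (5/8)² = 63/64
E[S_8] = 1 + 8·(5/8) = 6

6


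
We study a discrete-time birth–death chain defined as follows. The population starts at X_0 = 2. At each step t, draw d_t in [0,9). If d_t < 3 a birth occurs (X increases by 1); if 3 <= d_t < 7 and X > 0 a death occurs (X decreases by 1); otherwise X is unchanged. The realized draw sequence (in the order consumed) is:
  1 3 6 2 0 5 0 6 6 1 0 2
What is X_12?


4

t=0: X=2, d=1 → birth, X_1=3
t=1: X=3, d=3 → death, X_2=2
t=2: X=2, d=6 → death, X_3=1
t=3: X=1, d=2 → birth, X_4=2
t=4: X=2, d=0 → birth, X_5=3
t=5: X=3, d=5 → death, X_6=2
t=6: X=2, d=0 → birth, X_7=3
t=7: X=3, d=6 → death, X_8=2
t=8: X=2, d=6 → death, X_9=1
t=9: X=1, d=1 → birth, X_10=2
t=10: X=2, d=0 → birth, X_11=3
t=11: X=3, d=2 → birth, X_12=4


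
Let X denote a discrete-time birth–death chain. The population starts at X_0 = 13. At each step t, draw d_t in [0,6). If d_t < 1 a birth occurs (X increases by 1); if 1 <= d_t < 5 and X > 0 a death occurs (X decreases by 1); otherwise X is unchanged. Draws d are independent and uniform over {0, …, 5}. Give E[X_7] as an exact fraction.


19/2

X can drop by at most 1 per step and X_0 = 13 > T = 7, so X_t >= 13 − t >= 6 > 0 for every t <= 7: the floor at 0 (the 'and X > 0' condition) never binds. Hence X_7 = X_0 + Σ_{t<7} Y_t with i.i.d. increments Y_t = y(d_t) ∈ {+1, −1, 0}.
Outcome values over d=0..5: [1, -1, -1, -1, -1, 0]
Σy = -3, Σy² = 5, M = 6
μ = -3/6 = -1/2,  σ² = 5/6 − (-1/2)² = 7/12
E[X_7] = 13 + 7·(-1/2) = 19/2


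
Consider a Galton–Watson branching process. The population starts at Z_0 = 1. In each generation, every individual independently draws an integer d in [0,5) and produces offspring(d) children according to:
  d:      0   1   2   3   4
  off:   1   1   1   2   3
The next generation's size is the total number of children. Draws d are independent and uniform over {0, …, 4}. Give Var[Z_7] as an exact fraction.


2822804340736/6103515625

Outcome values over d=0..4: [1, 1, 1, 2, 3]
Σy = 8, Σy² = 16, M = 5
μ = 8/5 = 8/5,  σ² = 16/5 − (8/5)² = 16/25
V_0 = 0, E_0 = 1
V_1 = 16/25·E_0 + (8/5)²·V_0 = 16/25;  E_1 = 8/5
V_2 = 16/25·E_1 + (8/5)²·V_1 = 1664/625;  E_2 = 64/25
V_3 = 16/25·E_2 + (8/5)²·V_2 = 132096/15625;  E_3 = 512/125
V_4 = 16/25·E_3 + (8/5)²·V_3 = 9478144/390625;  E_4 = 4096/625
V_5 = 16/25·E_4 + (8/5)²·V_4 = 647561216/9765625;  E_5 = 32768/3125
V_6 = 16/25·E_5 + (8/5)²·V_5 = 43082317824/244140625;  E_6 = 262144/15625
V_7 = 16/25·E_6 + (8/5)²·V_6 = 2822804340736/6103515625;  E_7 = 2097152/78125


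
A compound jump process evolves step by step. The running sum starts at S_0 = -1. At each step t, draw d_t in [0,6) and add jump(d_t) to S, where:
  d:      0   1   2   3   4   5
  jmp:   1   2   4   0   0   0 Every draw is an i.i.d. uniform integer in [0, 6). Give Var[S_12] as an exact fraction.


Outcome values over d=0..5: [1, 2, 4, 0, 0, 0]
Σy = 7, Σy² = 21, M = 6
μ = 7/6 = 7/6,  σ² = 21/6 − (7/6)² = 77/36
Independent increments: Var[S_12] = 12·σ² = 12·(77/36) = 77/3

77/3


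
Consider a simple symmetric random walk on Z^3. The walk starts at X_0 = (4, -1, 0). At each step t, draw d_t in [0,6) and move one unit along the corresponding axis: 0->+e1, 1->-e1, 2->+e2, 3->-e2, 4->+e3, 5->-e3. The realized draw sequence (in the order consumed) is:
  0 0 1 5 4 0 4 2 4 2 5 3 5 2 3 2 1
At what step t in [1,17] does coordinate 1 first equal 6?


2

t=0: X=(4, -1, 0), d=0 → +e1, X_1=(5, -1, 0)
t=1: X=(5, -1, 0), d=0 → +e1, X_2=(6, -1, 0)
t=2: X=(6, -1, 0), d=1 → -e1, X_3=(5, -1, 0)
t=3: X=(5, -1, 0), d=5 → -e3, X_4=(5, -1, -1)
t=4: X=(5, -1, -1), d=4 → +e3, X_5=(5, -1, 0)
t=5: X=(5, -1, 0), d=0 → +e1, X_6=(6, -1, 0)
t=6: X=(6, -1, 0), d=4 → +e3, X_7=(6, -1, 1)
t=7: X=(6, -1, 1), d=2 → +e2, X_8=(6, 0, 1)
t=8: X=(6, 0, 1), d=4 → +e3, X_9=(6, 0, 2)
t=9: X=(6, 0, 2), d=2 → +e2, X_10=(6, 1, 2)
t=10: X=(6, 1, 2), d=5 → -e3, X_11=(6, 1, 1)
t=11: X=(6, 1, 1), d=3 → -e2, X_12=(6, 0, 1)
t=12: X=(6, 0, 1), d=5 → -e3, X_13=(6, 0, 0)
t=13: X=(6, 0, 0), d=2 → +e2, X_14=(6, 1, 0)
t=14: X=(6, 1, 0), d=3 → -e2, X_15=(6, 0, 0)
t=15: X=(6, 0, 0), d=2 → +e2, X_16=(6, 1, 0)
t=16: X=(6, 1, 0), d=1 → -e1, X_17=(5, 1, 0)


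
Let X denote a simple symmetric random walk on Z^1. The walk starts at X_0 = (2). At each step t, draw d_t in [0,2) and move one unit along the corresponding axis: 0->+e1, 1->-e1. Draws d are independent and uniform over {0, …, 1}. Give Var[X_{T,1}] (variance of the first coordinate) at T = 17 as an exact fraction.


17

Outcome values over d=0..1: [1, -1]
Σy = 0, Σy² = 2, M = 2
μ = 0/2 = 0,  σ² = 2/2 − (0)² = 1
Independent increments: Var[X_17] = 17·σ² = 17·(1) = 17


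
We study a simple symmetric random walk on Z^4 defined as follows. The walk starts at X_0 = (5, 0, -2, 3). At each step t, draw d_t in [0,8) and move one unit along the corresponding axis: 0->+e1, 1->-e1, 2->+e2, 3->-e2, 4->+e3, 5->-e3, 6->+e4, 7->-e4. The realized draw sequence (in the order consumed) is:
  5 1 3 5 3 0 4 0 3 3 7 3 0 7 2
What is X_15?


t=0: X=(5, 0, -2, 3), d=5 → -e3, X_1=(5, 0, -3, 3)
t=1: X=(5, 0, -3, 3), d=1 → -e1, X_2=(4, 0, -3, 3)
t=2: X=(4, 0, -3, 3), d=3 → -e2, X_3=(4, -1, -3, 3)
t=3: X=(4, -1, -3, 3), d=5 → -e3, X_4=(4, -1, -4, 3)
t=4: X=(4, -1, -4, 3), d=3 → -e2, X_5=(4, -2, -4, 3)
t=5: X=(4, -2, -4, 3), d=0 → +e1, X_6=(5, -2, -4, 3)
t=6: X=(5, -2, -4, 3), d=4 → +e3, X_7=(5, -2, -3, 3)
t=7: X=(5, -2, -3, 3), d=0 → +e1, X_8=(6, -2, -3, 3)
t=8: X=(6, -2, -3, 3), d=3 → -e2, X_9=(6, -3, -3, 3)
t=9: X=(6, -3, -3, 3), d=3 → -e2, X_10=(6, -4, -3, 3)
t=10: X=(6, -4, -3, 3), d=7 → -e4, X_11=(6, -4, -3, 2)
t=11: X=(6, -4, -3, 2), d=3 → -e2, X_12=(6, -5, -3, 2)
t=12: X=(6, -5, -3, 2), d=0 → +e1, X_13=(7, -5, -3, 2)
t=13: X=(7, -5, -3, 2), d=7 → -e4, X_14=(7, -5, -3, 1)
t=14: X=(7, -5, -3, 1), d=2 → +e2, X_15=(7, -4, -3, 1)

(7, -4, -3, 1)


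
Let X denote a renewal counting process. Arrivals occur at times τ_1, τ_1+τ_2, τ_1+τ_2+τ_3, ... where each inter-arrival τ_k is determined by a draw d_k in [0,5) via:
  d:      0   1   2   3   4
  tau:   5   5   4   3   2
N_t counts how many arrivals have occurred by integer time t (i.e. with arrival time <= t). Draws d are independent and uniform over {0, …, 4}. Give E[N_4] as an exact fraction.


16/25

Inter-arrival values over d=0..4: [5, 5, 4, 3, 2]
Each d has probability 1/5, so the pmf of τ is: f(2) = 1/5, f(3) = 1/5, f(4) = 1/5, f(5) = 2/5
Renewal equation for m(n) = E[N_n]: condition on τ_1 = k (if k <= n, one arrival plus a fresh copy on the remaining n−k steps): m(n) = F(n) + Σ_{k<=n} f(k)·m(n−k), where F(n) = P(τ <= n) and m(0) = 0
m(1) = F(1) = 0
m(2) = F(2) = 1/5
m(3) = F(3) = 2/5
m(4) = F(4) + f(2)·m(2) = 3/5 + 1/5·1/5 = 16/25
E[N_4] = m(4) = 16/25


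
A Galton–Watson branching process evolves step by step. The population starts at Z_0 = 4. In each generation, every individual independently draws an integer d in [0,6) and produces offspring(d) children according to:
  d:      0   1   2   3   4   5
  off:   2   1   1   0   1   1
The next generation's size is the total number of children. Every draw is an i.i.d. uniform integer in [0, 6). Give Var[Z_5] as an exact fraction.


Outcome values over d=0..5: [2, 1, 1, 0, 1, 1]
Σy = 6, Σy² = 8, M = 6
μ = 6/6 = 1,  σ² = 8/6 − (1)² = 1/3
V_0 = 0, E_0 = 4
V_1 = 1/3·E_0 + (1)²·V_0 = 4/3;  E_1 = 4
V_2 = 1/3·E_1 + (1)²·V_1 = 8/3;  E_2 = 4
V_3 = 1/3·E_2 + (1)²·V_2 = 4;  E_3 = 4
V_4 = 1/3·E_3 + (1)²·V_3 = 16/3;  E_4 = 4
V_5 = 1/3·E_4 + (1)²·V_4 = 20/3;  E_5 = 4

20/3


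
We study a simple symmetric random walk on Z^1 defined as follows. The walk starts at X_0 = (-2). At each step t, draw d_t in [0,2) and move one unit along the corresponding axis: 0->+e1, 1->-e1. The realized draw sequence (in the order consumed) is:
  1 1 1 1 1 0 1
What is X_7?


(-7)

t=0: X=(-2), d=1 → -e1, X_1=(-3)
t=1: X=(-3), d=1 → -e1, X_2=(-4)
t=2: X=(-4), d=1 → -e1, X_3=(-5)
t=3: X=(-5), d=1 → -e1, X_4=(-6)
t=4: X=(-6), d=1 → -e1, X_5=(-7)
t=5: X=(-7), d=0 → +e1, X_6=(-6)
t=6: X=(-6), d=1 → -e1, X_7=(-7)


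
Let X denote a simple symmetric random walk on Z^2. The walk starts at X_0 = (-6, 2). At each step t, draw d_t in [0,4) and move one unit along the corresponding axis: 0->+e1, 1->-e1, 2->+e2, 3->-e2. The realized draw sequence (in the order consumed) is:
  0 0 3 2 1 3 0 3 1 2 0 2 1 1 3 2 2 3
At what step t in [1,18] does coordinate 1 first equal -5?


1

t=0: X=(-6, 2), d=0 → +e1, X_1=(-5, 2)
t=1: X=(-5, 2), d=0 → +e1, X_2=(-4, 2)
t=2: X=(-4, 2), d=3 → -e2, X_3=(-4, 1)
t=3: X=(-4, 1), d=2 → +e2, X_4=(-4, 2)
t=4: X=(-4, 2), d=1 → -e1, X_5=(-5, 2)
t=5: X=(-5, 2), d=3 → -e2, X_6=(-5, 1)
t=6: X=(-5, 1), d=0 → +e1, X_7=(-4, 1)
t=7: X=(-4, 1), d=3 → -e2, X_8=(-4, 0)
t=8: X=(-4, 0), d=1 → -e1, X_9=(-5, 0)
t=9: X=(-5, 0), d=2 → +e2, X_10=(-5, 1)
t=10: X=(-5, 1), d=0 → +e1, X_11=(-4, 1)
t=11: X=(-4, 1), d=2 → +e2, X_12=(-4, 2)
t=12: X=(-4, 2), d=1 → -e1, X_13=(-5, 2)
t=13: X=(-5, 2), d=1 → -e1, X_14=(-6, 2)
t=14: X=(-6, 2), d=3 → -e2, X_15=(-6, 1)
t=15: X=(-6, 1), d=2 → +e2, X_16=(-6, 2)
t=16: X=(-6, 2), d=2 → +e2, X_17=(-6, 3)
t=17: X=(-6, 3), d=3 → -e2, X_18=(-6, 2)


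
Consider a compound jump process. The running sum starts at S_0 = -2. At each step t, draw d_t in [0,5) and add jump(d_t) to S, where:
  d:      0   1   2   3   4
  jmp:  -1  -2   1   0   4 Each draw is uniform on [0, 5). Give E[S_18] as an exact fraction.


26/5

Outcome values over d=0..4: [-1, -2, 1, 0, 4]
Σy = 2, Σy² = 22, M = 5
μ = 2/5 = 2/5,  σ² = 22/5 − (2/5)² = 106/25
E[S_18] = -2 + 18·(2/5) = 26/5


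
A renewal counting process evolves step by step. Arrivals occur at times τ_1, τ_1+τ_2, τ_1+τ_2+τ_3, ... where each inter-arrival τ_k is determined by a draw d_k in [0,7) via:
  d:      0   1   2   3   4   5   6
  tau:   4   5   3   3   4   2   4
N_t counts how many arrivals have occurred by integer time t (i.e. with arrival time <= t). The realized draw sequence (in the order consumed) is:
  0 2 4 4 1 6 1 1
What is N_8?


2

draw d_1=0: τ_1=4, arrival time A_1=4
draw d_2=2: τ_2=3, arrival time A_2=7
draw d_3=4: τ_3=4, arrival time A_3=11
draw d_4=4: τ_4=4, arrival time A_4=15
draw d_5=1: τ_5=5, arrival time A_5=20
draw d_6=6: τ_6=4, arrival time A_6=24
draw d_7=1: τ_7=5, arrival time A_7=29
draw d_8=1: τ_8=5, arrival time A_8=34
N_t over t=0..8: 0:0 1:0 2:0 3:0 4:1 5:1 6:1 7:2 8:2


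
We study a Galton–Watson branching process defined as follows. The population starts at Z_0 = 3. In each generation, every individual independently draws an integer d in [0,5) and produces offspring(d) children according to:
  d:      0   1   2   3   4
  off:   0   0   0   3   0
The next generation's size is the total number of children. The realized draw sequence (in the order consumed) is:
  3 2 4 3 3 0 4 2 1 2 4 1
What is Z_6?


gen 0: Z_0=3, draws=[3, 2, 4], offspring=[3, 0, 0], Z_1=3
gen 1: Z_1=3, draws=[3, 3, 0], offspring=[3, 3, 0], Z_2=6
gen 2: Z_2=6, draws=[4, 2, 1, 2, 4, 1], offspring=[0, 0, 0, 0, 0, 0], Z_3=0
gen 3: Z_3=0, draws=[], offspring=[], Z_4=0
gen 4: Z_4=0, draws=[], offspring=[], Z_5=0
gen 5: Z_5=0, draws=[], offspring=[], Z_6=0

0


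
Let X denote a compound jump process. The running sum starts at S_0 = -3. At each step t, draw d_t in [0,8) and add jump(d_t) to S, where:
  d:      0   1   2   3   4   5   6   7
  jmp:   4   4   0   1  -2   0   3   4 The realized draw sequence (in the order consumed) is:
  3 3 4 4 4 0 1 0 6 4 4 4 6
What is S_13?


t=0: S=-3, d=3, jump=1, S_1=-2
t=1: S=-2, d=3, jump=1, S_2=-1
t=2: S=-1, d=4, jump=-2, S_3=-3
t=3: S=-3, d=4, jump=-2, S_4=-5
t=4: S=-5, d=4, jump=-2, S_5=-7
t=5: S=-7, d=0, jump=4, S_6=-3
t=6: S=-3, d=1, jump=4, S_7=1
t=7: S=1, d=0, jump=4, S_8=5
t=8: S=5, d=6, jump=3, S_9=8
t=9: S=8, d=4, jump=-2, S_10=6
t=10: S=6, d=4, jump=-2, S_11=4
t=11: S=4, d=4, jump=-2, S_12=2
t=12: S=2, d=6, jump=3, S_13=5

5


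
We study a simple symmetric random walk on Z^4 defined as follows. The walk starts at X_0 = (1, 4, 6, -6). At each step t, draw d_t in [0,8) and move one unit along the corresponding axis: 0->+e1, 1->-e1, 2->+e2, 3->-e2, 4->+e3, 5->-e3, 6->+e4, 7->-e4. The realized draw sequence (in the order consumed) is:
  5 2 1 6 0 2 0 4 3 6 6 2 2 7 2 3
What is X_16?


t=0: X=(1, 4, 6, -6), d=5 → -e3, X_1=(1, 4, 5, -6)
t=1: X=(1, 4, 5, -6), d=2 → +e2, X_2=(1, 5, 5, -6)
t=2: X=(1, 5, 5, -6), d=1 → -e1, X_3=(0, 5, 5, -6)
t=3: X=(0, 5, 5, -6), d=6 → +e4, X_4=(0, 5, 5, -5)
t=4: X=(0, 5, 5, -5), d=0 → +e1, X_5=(1, 5, 5, -5)
t=5: X=(1, 5, 5, -5), d=2 → +e2, X_6=(1, 6, 5, -5)
t=6: X=(1, 6, 5, -5), d=0 → +e1, X_7=(2, 6, 5, -5)
t=7: X=(2, 6, 5, -5), d=4 → +e3, X_8=(2, 6, 6, -5)
t=8: X=(2, 6, 6, -5), d=3 → -e2, X_9=(2, 5, 6, -5)
t=9: X=(2, 5, 6, -5), d=6 → +e4, X_10=(2, 5, 6, -4)
t=10: X=(2, 5, 6, -4), d=6 → +e4, X_11=(2, 5, 6, -3)
t=11: X=(2, 5, 6, -3), d=2 → +e2, X_12=(2, 6, 6, -3)
t=12: X=(2, 6, 6, -3), d=2 → +e2, X_13=(2, 7, 6, -3)
t=13: X=(2, 7, 6, -3), d=7 → -e4, X_14=(2, 7, 6, -4)
t=14: X=(2, 7, 6, -4), d=2 → +e2, X_15=(2, 8, 6, -4)
t=15: X=(2, 8, 6, -4), d=3 → -e2, X_16=(2, 7, 6, -4)

(2, 7, 6, -4)


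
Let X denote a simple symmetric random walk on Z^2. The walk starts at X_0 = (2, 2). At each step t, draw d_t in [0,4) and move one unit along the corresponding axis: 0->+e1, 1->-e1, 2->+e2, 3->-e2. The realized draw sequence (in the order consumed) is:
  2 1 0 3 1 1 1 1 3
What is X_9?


t=0: X=(2, 2), d=2 → +e2, X_1=(2, 3)
t=1: X=(2, 3), d=1 → -e1, X_2=(1, 3)
t=2: X=(1, 3), d=0 → +e1, X_3=(2, 3)
t=3: X=(2, 3), d=3 → -e2, X_4=(2, 2)
t=4: X=(2, 2), d=1 → -e1, X_5=(1, 2)
t=5: X=(1, 2), d=1 → -e1, X_6=(0, 2)
t=6: X=(0, 2), d=1 → -e1, X_7=(-1, 2)
t=7: X=(-1, 2), d=1 → -e1, X_8=(-2, 2)
t=8: X=(-2, 2), d=3 → -e2, X_9=(-2, 1)

(-2, 1)


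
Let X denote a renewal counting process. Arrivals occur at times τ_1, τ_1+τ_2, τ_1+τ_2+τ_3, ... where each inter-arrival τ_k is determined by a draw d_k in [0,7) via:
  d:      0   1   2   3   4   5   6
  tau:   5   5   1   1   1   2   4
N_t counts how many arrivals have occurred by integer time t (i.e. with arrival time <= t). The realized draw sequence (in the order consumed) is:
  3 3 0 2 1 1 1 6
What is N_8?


4

draw d_1=3: τ_1=1, arrival time A_1=1
draw d_2=3: τ_2=1, arrival time A_2=2
draw d_3=0: τ_3=5, arrival time A_3=7
draw d_4=2: τ_4=1, arrival time A_4=8
draw d_5=1: τ_5=5, arrival time A_5=13
draw d_6=1: τ_6=5, arrival time A_6=18
draw d_7=1: τ_7=5, arrival time A_7=23
draw d_8=6: τ_8=4, arrival time A_8=27
N_t over t=0..8: 0:0 1:1 2:2 3:2 4:2 5:2 6:2 7:3 8:4


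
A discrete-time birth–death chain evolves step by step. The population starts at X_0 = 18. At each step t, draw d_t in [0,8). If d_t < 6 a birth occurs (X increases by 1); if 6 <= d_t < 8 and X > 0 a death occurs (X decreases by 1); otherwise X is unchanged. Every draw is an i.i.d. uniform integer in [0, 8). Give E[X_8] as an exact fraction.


X can drop by at most 1 per step and X_0 = 18 > T = 8, so X_t >= 18 − t >= 10 > 0 for every t <= 8: the floor at 0 (the 'and X > 0' condition) never binds. Hence X_8 = X_0 + Σ_{t<8} Y_t with i.i.d. increments Y_t = y(d_t) ∈ {+1, −1, 0}.
Outcome values over d=0..7: [1, 1, 1, 1, 1, 1, -1, -1]
Σy = 4, Σy² = 8, M = 8
μ = 4/8 = 1/2,  σ² = 8/8 − (1/2)² = 3/4
E[X_8] = 18 + 8·(1/2) = 22

22


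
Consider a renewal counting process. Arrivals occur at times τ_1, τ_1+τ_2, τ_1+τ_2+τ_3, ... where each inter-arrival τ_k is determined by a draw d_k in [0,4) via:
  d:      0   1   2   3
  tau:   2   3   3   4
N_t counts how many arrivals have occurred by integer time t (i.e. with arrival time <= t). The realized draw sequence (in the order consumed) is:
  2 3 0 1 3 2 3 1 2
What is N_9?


draw d_1=2: τ_1=3, arrival time A_1=3
draw d_2=3: τ_2=4, arrival time A_2=7
draw d_3=0: τ_3=2, arrival time A_3=9
draw d_4=1: τ_4=3, arrival time A_4=12
draw d_5=3: τ_5=4, arrival time A_5=16
draw d_6=2: τ_6=3, arrival time A_6=19
draw d_7=3: τ_7=4, arrival time A_7=23
draw d_8=1: τ_8=3, arrival time A_8=26
draw d_9=2: τ_9=3, arrival time A_9=29
N_t over t=0..9: 0:0 1:0 2:0 3:1 4:1 5:1 6:1 7:2 8:2 9:3

3


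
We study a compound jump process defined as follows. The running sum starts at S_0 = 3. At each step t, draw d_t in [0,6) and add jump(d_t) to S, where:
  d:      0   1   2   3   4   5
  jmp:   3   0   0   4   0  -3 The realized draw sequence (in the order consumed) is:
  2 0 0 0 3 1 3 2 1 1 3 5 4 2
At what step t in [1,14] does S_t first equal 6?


t=0: S=3, d=2, jump=0, S_1=3
t=1: S=3, d=0, jump=3, S_2=6
t=2: S=6, d=0, jump=3, S_3=9
t=3: S=9, d=0, jump=3, S_4=12
t=4: S=12, d=3, jump=4, S_5=16
t=5: S=16, d=1, jump=0, S_6=16
t=6: S=16, d=3, jump=4, S_7=20
t=7: S=20, d=2, jump=0, S_8=20
t=8: S=20, d=1, jump=0, S_9=20
t=9: S=20, d=1, jump=0, S_10=20
t=10: S=20, d=3, jump=4, S_11=24
t=11: S=24, d=5, jump=-3, S_12=21
t=12: S=21, d=4, jump=0, S_13=21
t=13: S=21, d=2, jump=0, S_14=21

2


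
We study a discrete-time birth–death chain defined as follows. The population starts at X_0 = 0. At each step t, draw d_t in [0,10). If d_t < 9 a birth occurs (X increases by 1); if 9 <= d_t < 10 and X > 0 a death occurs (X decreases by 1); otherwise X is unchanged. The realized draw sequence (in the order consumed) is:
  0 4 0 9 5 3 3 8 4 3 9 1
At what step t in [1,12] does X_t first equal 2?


2

t=0: X=0, d=0 → birth, X_1=1
t=1: X=1, d=4 → birth, X_2=2
t=2: X=2, d=0 → birth, X_3=3
t=3: X=3, d=9 → death, X_4=2
t=4: X=2, d=5 → birth, X_5=3
t=5: X=3, d=3 → birth, X_6=4
t=6: X=4, d=3 → birth, X_7=5
t=7: X=5, d=8 → birth, X_8=6
t=8: X=6, d=4 → birth, X_9=7
t=9: X=7, d=3 → birth, X_10=8
t=10: X=8, d=9 → death, X_11=7
t=11: X=7, d=1 → birth, X_12=8


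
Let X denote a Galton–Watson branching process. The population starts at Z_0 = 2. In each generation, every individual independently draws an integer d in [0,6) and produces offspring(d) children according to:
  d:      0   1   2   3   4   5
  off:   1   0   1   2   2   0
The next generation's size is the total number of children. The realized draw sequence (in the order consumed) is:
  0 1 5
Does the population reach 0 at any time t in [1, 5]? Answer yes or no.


yes

gen 0: Z_0=2, draws=[0, 1], offspring=[1, 0], Z_1=1
gen 1: Z_1=1, draws=[5], offspring=[0], Z_2=0
gen 2: Z_2=0, draws=[], offspring=[], Z_3=0
gen 3: Z_3=0, draws=[], offspring=[], Z_4=0
gen 4: Z_4=0, draws=[], offspring=[], Z_5=0


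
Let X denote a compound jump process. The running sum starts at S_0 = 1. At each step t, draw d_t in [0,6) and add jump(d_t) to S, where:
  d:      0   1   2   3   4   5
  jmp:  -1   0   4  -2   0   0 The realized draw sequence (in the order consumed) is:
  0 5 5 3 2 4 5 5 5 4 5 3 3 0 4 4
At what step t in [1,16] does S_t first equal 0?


1

t=0: S=1, d=0, jump=-1, S_1=0
t=1: S=0, d=5, jump=0, S_2=0
t=2: S=0, d=5, jump=0, S_3=0
t=3: S=0, d=3, jump=-2, S_4=-2
t=4: S=-2, d=2, jump=4, S_5=2
t=5: S=2, d=4, jump=0, S_6=2
t=6: S=2, d=5, jump=0, S_7=2
t=7: S=2, d=5, jump=0, S_8=2
t=8: S=2, d=5, jump=0, S_9=2
t=9: S=2, d=4, jump=0, S_10=2
t=10: S=2, d=5, jump=0, S_11=2
t=11: S=2, d=3, jump=-2, S_12=0
t=12: S=0, d=3, jump=-2, S_13=-2
t=13: S=-2, d=0, jump=-1, S_14=-3
t=14: S=-3, d=4, jump=0, S_15=-3
t=15: S=-3, d=4, jump=0, S_16=-3


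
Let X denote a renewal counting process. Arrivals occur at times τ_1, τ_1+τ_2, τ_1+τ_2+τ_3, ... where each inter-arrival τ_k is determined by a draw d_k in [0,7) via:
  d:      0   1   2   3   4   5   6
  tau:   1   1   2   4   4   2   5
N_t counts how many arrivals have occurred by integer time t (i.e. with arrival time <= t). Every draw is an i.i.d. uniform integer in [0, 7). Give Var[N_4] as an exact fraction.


Inter-arrival values over d=0..6: [1, 1, 2, 4, 4, 2, 5]
Each d has probability 1/7, so the pmf of τ is: f(1) = 2/7, f(2) = 2/7, f(4) = 2/7, f(5) = 1/7
Let p_n(j) = P(N_n = j), with p_0 = [1]. Condition on τ_1: p_n(0) = P(τ > n), and for j >= 1, p_n(j) = Σ_{k<=n} f(k)·p_{n−k}(j−1)
p_1 = [5/7, 2/7]  (j = 0..1)
p_2 = [3/7, 24/49, 4/49]  (j = 0..2)
p_3 = [3/7, 16/49, 76/343, 8/343]  (j = 0..3)
p_4 = [1/7, 26/49, 80/343, 208/2401, 16/2401]  (j = 0..4)
E[N_4] = Σ j·p_4(j) = 3082/2401;  E[N_4²] = Σ j²·p_4(j) = 806/343
Var[N_4] = 806/343 − (3082/2401)² = 4047718/5764801

4047718/5764801


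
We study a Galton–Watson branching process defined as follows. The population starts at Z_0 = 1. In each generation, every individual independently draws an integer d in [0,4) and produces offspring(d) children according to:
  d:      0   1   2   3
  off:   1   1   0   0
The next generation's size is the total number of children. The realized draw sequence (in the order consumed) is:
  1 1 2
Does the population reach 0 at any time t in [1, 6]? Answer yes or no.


gen 0: Z_0=1, draws=[1], offspring=[1], Z_1=1
gen 1: Z_1=1, draws=[1], offspring=[1], Z_2=1
gen 2: Z_2=1, draws=[2], offspring=[0], Z_3=0
gen 3: Z_3=0, draws=[], offspring=[], Z_4=0
gen 4: Z_4=0, draws=[], offspring=[], Z_5=0
gen 5: Z_5=0, draws=[], offspring=[], Z_6=0

yes


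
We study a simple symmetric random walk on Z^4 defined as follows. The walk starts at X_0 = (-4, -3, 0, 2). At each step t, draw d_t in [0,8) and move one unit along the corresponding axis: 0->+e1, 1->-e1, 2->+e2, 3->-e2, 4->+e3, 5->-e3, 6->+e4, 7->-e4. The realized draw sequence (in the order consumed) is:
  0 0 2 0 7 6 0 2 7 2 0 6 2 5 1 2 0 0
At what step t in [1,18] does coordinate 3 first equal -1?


t=0: X=(-4, -3, 0, 2), d=0 → +e1, X_1=(-3, -3, 0, 2)
t=1: X=(-3, -3, 0, 2), d=0 → +e1, X_2=(-2, -3, 0, 2)
t=2: X=(-2, -3, 0, 2), d=2 → +e2, X_3=(-2, -2, 0, 2)
t=3: X=(-2, -2, 0, 2), d=0 → +e1, X_4=(-1, -2, 0, 2)
t=4: X=(-1, -2, 0, 2), d=7 → -e4, X_5=(-1, -2, 0, 1)
t=5: X=(-1, -2, 0, 1), d=6 → +e4, X_6=(-1, -2, 0, 2)
t=6: X=(-1, -2, 0, 2), d=0 → +e1, X_7=(0, -2, 0, 2)
t=7: X=(0, -2, 0, 2), d=2 → +e2, X_8=(0, -1, 0, 2)
t=8: X=(0, -1, 0, 2), d=7 → -e4, X_9=(0, -1, 0, 1)
t=9: X=(0, -1, 0, 1), d=2 → +e2, X_10=(0, 0, 0, 1)
t=10: X=(0, 0, 0, 1), d=0 → +e1, X_11=(1, 0, 0, 1)
t=11: X=(1, 0, 0, 1), d=6 → +e4, X_12=(1, 0, 0, 2)
t=12: X=(1, 0, 0, 2), d=2 → +e2, X_13=(1, 1, 0, 2)
t=13: X=(1, 1, 0, 2), d=5 → -e3, X_14=(1, 1, -1, 2)
t=14: X=(1, 1, -1, 2), d=1 → -e1, X_15=(0, 1, -1, 2)
t=15: X=(0, 1, -1, 2), d=2 → +e2, X_16=(0, 2, -1, 2)
t=16: X=(0, 2, -1, 2), d=0 → +e1, X_17=(1, 2, -1, 2)
t=17: X=(1, 2, -1, 2), d=0 → +e1, X_18=(2, 2, -1, 2)

14


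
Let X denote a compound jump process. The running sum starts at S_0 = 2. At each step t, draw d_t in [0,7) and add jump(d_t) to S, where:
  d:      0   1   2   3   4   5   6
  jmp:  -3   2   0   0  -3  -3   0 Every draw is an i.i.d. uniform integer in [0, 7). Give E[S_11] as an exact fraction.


-9

Outcome values over d=0..6: [-3, 2, 0, 0, -3, -3, 0]
Σy = -7, Σy² = 31, M = 7
μ = -7/7 = -1,  σ² = 31/7 − (-1)² = 24/7
E[S_11] = 2 + 11·(-1) = -9


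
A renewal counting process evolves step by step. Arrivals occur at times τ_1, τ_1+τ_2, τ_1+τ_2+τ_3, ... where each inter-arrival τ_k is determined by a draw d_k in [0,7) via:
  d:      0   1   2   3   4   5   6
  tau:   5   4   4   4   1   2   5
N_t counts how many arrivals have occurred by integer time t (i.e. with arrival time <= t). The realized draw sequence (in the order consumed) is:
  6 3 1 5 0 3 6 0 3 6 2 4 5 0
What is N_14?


3

draw d_1=6: τ_1=5, arrival time A_1=5
draw d_2=3: τ_2=4, arrival time A_2=9
draw d_3=1: τ_3=4, arrival time A_3=13
draw d_4=5: τ_4=2, arrival time A_4=15
draw d_5=0: τ_5=5, arrival time A_5=20
draw d_6=3: τ_6=4, arrival time A_6=24
draw d_7=6: τ_7=5, arrival time A_7=29
draw d_8=0: τ_8=5, arrival time A_8=34
draw d_9=3: τ_9=4, arrival time A_9=38
draw d_10=6: τ_10=5, arrival time A_10=43
draw d_11=2: τ_11=4, arrival time A_11=47
draw d_12=4: τ_12=1, arrival time A_12=48
draw d_13=5: τ_13=2, arrival time A_13=50
draw d_14=0: τ_14=5, arrival time A_14=55
N_t over t=0..14: 0:0 1:0 2:0 3:0 4:0 5:1 6:1 7:1 8:1 9:2 10:2 11:2 12:2 13:3 14:3


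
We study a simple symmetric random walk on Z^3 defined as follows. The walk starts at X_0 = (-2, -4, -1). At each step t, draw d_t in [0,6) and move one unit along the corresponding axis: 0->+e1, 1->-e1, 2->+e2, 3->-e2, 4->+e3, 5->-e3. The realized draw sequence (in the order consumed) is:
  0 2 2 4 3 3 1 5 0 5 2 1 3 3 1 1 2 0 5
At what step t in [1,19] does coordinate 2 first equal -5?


t=0: X=(-2, -4, -1), d=0 → +e1, X_1=(-1, -4, -1)
t=1: X=(-1, -4, -1), d=2 → +e2, X_2=(-1, -3, -1)
t=2: X=(-1, -3, -1), d=2 → +e2, X_3=(-1, -2, -1)
t=3: X=(-1, -2, -1), d=4 → +e3, X_4=(-1, -2, 0)
t=4: X=(-1, -2, 0), d=3 → -e2, X_5=(-1, -3, 0)
t=5: X=(-1, -3, 0), d=3 → -e2, X_6=(-1, -4, 0)
t=6: X=(-1, -4, 0), d=1 → -e1, X_7=(-2, -4, 0)
t=7: X=(-2, -4, 0), d=5 → -e3, X_8=(-2, -4, -1)
t=8: X=(-2, -4, -1), d=0 → +e1, X_9=(-1, -4, -1)
t=9: X=(-1, -4, -1), d=5 → -e3, X_10=(-1, -4, -2)
t=10: X=(-1, -4, -2), d=2 → +e2, X_11=(-1, -3, -2)
t=11: X=(-1, -3, -2), d=1 → -e1, X_12=(-2, -3, -2)
t=12: X=(-2, -3, -2), d=3 → -e2, X_13=(-2, -4, -2)
t=13: X=(-2, -4, -2), d=3 → -e2, X_14=(-2, -5, -2)
t=14: X=(-2, -5, -2), d=1 → -e1, X_15=(-3, -5, -2)
t=15: X=(-3, -5, -2), d=1 → -e1, X_16=(-4, -5, -2)
t=16: X=(-4, -5, -2), d=2 → +e2, X_17=(-4, -4, -2)
t=17: X=(-4, -4, -2), d=0 → +e1, X_18=(-3, -4, -2)
t=18: X=(-3, -4, -2), d=5 → -e3, X_19=(-3, -4, -3)

14


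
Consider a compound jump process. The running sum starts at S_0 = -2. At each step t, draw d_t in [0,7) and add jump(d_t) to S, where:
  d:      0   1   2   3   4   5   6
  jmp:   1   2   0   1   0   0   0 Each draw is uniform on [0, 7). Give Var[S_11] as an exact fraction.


286/49

Outcome values over d=0..6: [1, 2, 0, 1, 0, 0, 0]
Σy = 4, Σy² = 6, M = 7
μ = 4/7 = 4/7,  σ² = 6/7 − (4/7)² = 26/49
Independent increments: Var[S_11] = 11·σ² = 11·(26/49) = 286/49


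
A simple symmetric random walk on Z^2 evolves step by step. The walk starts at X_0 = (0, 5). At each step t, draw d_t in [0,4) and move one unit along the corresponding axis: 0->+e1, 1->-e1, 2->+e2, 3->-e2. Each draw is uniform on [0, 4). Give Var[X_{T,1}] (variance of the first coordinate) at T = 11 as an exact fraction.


11/2

Outcome values over d=0..3: [1, -1, 0, 0]
Σy = 0, Σy² = 2, M = 4
μ = 0/4 = 0,  σ² = 2/4 − (0)² = 1/2
Independent increments: Var[X_11] = 11·σ² = 11·(1/2) = 11/2


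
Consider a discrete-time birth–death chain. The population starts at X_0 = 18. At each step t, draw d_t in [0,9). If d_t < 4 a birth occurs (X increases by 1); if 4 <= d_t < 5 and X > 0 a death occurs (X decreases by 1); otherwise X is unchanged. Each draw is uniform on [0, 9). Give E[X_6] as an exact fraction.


X can drop by at most 1 per step and X_0 = 18 > T = 6, so X_t >= 18 − t >= 12 > 0 for every t <= 6: the floor at 0 (the 'and X > 0' condition) never binds. Hence X_6 = X_0 + Σ_{t<6} Y_t with i.i.d. increments Y_t = y(d_t) ∈ {+1, −1, 0}.
Outcome values over d=0..8: [1, 1, 1, 1, -1, 0, 0, 0, 0]
Σy = 3, Σy² = 5, M = 9
μ = 3/9 = 1/3,  σ² = 5/9 − (1/3)² = 4/9
E[X_6] = 18 + 6·(1/3) = 20

20


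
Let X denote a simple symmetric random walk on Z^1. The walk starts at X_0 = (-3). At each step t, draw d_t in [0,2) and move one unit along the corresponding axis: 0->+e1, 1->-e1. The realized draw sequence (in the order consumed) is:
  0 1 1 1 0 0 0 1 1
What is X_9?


(-4)

t=0: X=(-3), d=0 → +e1, X_1=(-2)
t=1: X=(-2), d=1 → -e1, X_2=(-3)
t=2: X=(-3), d=1 → -e1, X_3=(-4)
t=3: X=(-4), d=1 → -e1, X_4=(-5)
t=4: X=(-5), d=0 → +e1, X_5=(-4)
t=5: X=(-4), d=0 → +e1, X_6=(-3)
t=6: X=(-3), d=0 → +e1, X_7=(-2)
t=7: X=(-2), d=1 → -e1, X_8=(-3)
t=8: X=(-3), d=1 → -e1, X_9=(-4)


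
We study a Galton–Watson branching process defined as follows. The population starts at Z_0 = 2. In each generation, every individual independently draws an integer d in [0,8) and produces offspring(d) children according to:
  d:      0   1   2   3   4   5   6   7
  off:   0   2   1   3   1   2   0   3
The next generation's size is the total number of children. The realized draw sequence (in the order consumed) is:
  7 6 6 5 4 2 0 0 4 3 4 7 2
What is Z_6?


5

gen 0: Z_0=2, draws=[7, 6], offspring=[3, 0], Z_1=3
gen 1: Z_1=3, draws=[6, 5, 4], offspring=[0, 2, 1], Z_2=3
gen 2: Z_2=3, draws=[2, 0, 0], offspring=[1, 0, 0], Z_3=1
gen 3: Z_3=1, draws=[4], offspring=[1], Z_4=1
gen 4: Z_4=1, draws=[3], offspring=[3], Z_5=3
gen 5: Z_5=3, draws=[4, 7, 2], offspring=[1, 3, 1], Z_6=5


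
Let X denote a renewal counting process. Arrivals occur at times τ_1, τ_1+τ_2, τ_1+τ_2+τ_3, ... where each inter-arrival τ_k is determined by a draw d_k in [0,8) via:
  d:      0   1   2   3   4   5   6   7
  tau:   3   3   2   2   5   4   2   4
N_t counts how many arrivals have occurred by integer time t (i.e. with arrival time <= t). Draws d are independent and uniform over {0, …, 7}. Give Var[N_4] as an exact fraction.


1087/4096

Inter-arrival values over d=0..7: [3, 3, 2, 2, 5, 4, 2, 4]
Each d has probability 1/8, so the pmf of τ is: f(2) = 3/8, f(3) = 1/4, f(4) = 1/4, f(5) = 1/8
Let p_n(j) = P(N_n = j), with p_0 = [1]. Condition on τ_1: p_n(0) = P(τ > n), and for j >= 1, p_n(j) = Σ_{k<=n} f(k)·p_{n−k}(j−1)
p_1 = [1]  (j = 0)
p_2 = [5/8, 3/8]  (j = 0..1)
p_3 = [3/8, 5/8]  (j = 0..1)
p_4 = [1/8, 47/64, 9/64]  (j = 0..2)
E[N_4] = Σ j·p_4(j) = 65/64;  E[N_4²] = Σ j²·p_4(j) = 83/64
Var[N_4] = 83/64 − (65/64)² = 1087/4096


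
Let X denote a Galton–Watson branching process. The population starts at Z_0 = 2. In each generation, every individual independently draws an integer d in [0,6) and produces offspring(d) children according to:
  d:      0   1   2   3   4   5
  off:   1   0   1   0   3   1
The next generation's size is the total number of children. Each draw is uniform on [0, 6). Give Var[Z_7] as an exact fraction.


Outcome values over d=0..5: [1, 0, 1, 0, 3, 1]
Σy = 6, Σy² = 12, M = 6
μ = 6/6 = 1,  σ² = 12/6 − (1)² = 1
V_0 = 0, E_0 = 2
V_1 = 1·E_0 + (1)²·V_0 = 2;  E_1 = 2
V_2 = 1·E_1 + (1)²·V_1 = 4;  E_2 = 2
V_3 = 1·E_2 + (1)²·V_2 = 6;  E_3 = 2
V_4 = 1·E_3 + (1)²·V_3 = 8;  E_4 = 2
V_5 = 1·E_4 + (1)²·V_4 = 10;  E_5 = 2
V_6 = 1·E_5 + (1)²·V_5 = 12;  E_6 = 2
V_7 = 1·E_6 + (1)²·V_6 = 14;  E_7 = 2

14


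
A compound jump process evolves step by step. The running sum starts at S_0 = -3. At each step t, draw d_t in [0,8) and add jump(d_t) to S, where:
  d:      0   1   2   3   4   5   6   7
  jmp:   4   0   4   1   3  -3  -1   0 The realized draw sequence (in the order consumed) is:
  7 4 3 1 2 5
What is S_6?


2

t=0: S=-3, d=7, jump=0, S_1=-3
t=1: S=-3, d=4, jump=3, S_2=0
t=2: S=0, d=3, jump=1, S_3=1
t=3: S=1, d=1, jump=0, S_4=1
t=4: S=1, d=2, jump=4, S_5=5
t=5: S=5, d=5, jump=-3, S_6=2


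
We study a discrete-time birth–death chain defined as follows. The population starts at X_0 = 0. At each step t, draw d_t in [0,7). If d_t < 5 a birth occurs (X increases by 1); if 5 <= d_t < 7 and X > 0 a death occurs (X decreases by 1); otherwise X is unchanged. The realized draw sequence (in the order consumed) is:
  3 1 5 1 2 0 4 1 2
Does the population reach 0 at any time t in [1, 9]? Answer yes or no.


t=0: X=0, d=3 → birth, X_1=1
t=1: X=1, d=1 → birth, X_2=2
t=2: X=2, d=5 → death, X_3=1
t=3: X=1, d=1 → birth, X_4=2
t=4: X=2, d=2 → birth, X_5=3
t=5: X=3, d=0 → birth, X_6=4
t=6: X=4, d=4 → birth, X_7=5
t=7: X=5, d=1 → birth, X_8=6
t=8: X=6, d=2 → birth, X_9=7

no


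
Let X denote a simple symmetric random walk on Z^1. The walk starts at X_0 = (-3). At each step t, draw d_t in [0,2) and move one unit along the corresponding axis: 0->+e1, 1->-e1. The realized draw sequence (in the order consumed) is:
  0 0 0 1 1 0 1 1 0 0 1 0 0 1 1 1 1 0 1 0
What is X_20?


(-3)

t=0: X=(-3), d=0 → +e1, X_1=(-2)
t=1: X=(-2), d=0 → +e1, X_2=(-1)
t=2: X=(-1), d=0 → +e1, X_3=(0)
t=3: X=(0), d=1 → -e1, X_4=(-1)
t=4: X=(-1), d=1 → -e1, X_5=(-2)
t=5: X=(-2), d=0 → +e1, X_6=(-1)
t=6: X=(-1), d=1 → -e1, X_7=(-2)
t=7: X=(-2), d=1 → -e1, X_8=(-3)
t=8: X=(-3), d=0 → +e1, X_9=(-2)
t=9: X=(-2), d=0 → +e1, X_10=(-1)
t=10: X=(-1), d=1 → -e1, X_11=(-2)
t=11: X=(-2), d=0 → +e1, X_12=(-1)
t=12: X=(-1), d=0 → +e1, X_13=(0)
t=13: X=(0), d=1 → -e1, X_14=(-1)
t=14: X=(-1), d=1 → -e1, X_15=(-2)
t=15: X=(-2), d=1 → -e1, X_16=(-3)
t=16: X=(-3), d=1 → -e1, X_17=(-4)
t=17: X=(-4), d=0 → +e1, X_18=(-3)
t=18: X=(-3), d=1 → -e1, X_19=(-4)
t=19: X=(-4), d=0 → +e1, X_20=(-3)


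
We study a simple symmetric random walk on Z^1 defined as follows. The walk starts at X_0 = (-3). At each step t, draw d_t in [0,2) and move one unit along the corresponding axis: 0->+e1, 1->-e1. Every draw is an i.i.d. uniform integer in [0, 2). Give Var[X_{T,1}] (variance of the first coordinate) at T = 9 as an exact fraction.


Outcome values over d=0..1: [1, -1]
Σy = 0, Σy² = 2, M = 2
μ = 0/2 = 0,  σ² = 2/2 − (0)² = 1
Independent increments: Var[X_9] = 9·σ² = 9·(1) = 9

9


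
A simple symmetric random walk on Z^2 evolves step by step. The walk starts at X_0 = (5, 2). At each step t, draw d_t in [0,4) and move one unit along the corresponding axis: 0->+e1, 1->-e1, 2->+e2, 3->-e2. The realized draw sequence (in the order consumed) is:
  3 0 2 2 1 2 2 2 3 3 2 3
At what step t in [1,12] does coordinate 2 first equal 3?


t=0: X=(5, 2), d=3 → -e2, X_1=(5, 1)
t=1: X=(5, 1), d=0 → +e1, X_2=(6, 1)
t=2: X=(6, 1), d=2 → +e2, X_3=(6, 2)
t=3: X=(6, 2), d=2 → +e2, X_4=(6, 3)
t=4: X=(6, 3), d=1 → -e1, X_5=(5, 3)
t=5: X=(5, 3), d=2 → +e2, X_6=(5, 4)
t=6: X=(5, 4), d=2 → +e2, X_7=(5, 5)
t=7: X=(5, 5), d=2 → +e2, X_8=(5, 6)
t=8: X=(5, 6), d=3 → -e2, X_9=(5, 5)
t=9: X=(5, 5), d=3 → -e2, X_10=(5, 4)
t=10: X=(5, 4), d=2 → +e2, X_11=(5, 5)
t=11: X=(5, 5), d=3 → -e2, X_12=(5, 4)

4


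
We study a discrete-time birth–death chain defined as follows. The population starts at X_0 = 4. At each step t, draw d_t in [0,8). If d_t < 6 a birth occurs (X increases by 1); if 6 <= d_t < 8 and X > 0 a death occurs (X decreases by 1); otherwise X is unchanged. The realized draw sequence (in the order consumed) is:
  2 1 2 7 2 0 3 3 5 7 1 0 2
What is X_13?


13

t=0: X=4, d=2 → birth, X_1=5
t=1: X=5, d=1 → birth, X_2=6
t=2: X=6, d=2 → birth, X_3=7
t=3: X=7, d=7 → death, X_4=6
t=4: X=6, d=2 → birth, X_5=7
t=5: X=7, d=0 → birth, X_6=8
t=6: X=8, d=3 → birth, X_7=9
t=7: X=9, d=3 → birth, X_8=10
t=8: X=10, d=5 → birth, X_9=11
t=9: X=11, d=7 → death, X_10=10
t=10: X=10, d=1 → birth, X_11=11
t=11: X=11, d=0 → birth, X_12=12
t=12: X=12, d=2 → birth, X_13=13


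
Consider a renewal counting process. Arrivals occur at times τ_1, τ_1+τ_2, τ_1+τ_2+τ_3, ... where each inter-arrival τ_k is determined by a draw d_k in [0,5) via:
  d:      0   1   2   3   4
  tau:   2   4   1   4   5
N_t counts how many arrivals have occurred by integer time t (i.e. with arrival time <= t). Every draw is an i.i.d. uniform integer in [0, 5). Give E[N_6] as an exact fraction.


Inter-arrival values over d=0..4: [2, 4, 1, 4, 5]
Each d has probability 1/5, so the pmf of τ is: f(1) = 1/5, f(2) = 1/5, f(4) = 2/5, f(5) = 1/5
Renewal equation for m(n) = E[N_n]: condition on τ_1 = k (if k <= n, one arrival plus a fresh copy on the remaining n−k steps): m(n) = F(n) + Σ_{k<=n} f(k)·m(n−k), where F(n) = P(τ <= n) and m(0) = 0
m(1) = F(1) = 1/5
m(2) = F(2) + f(1)·m(1) = 2/5 + 1/5·1/5 = 11/25
m(3) = F(3) + f(1)·m(2) + f(2)·m(1) = 2/5 + 1/5·11/25 + 1/5·1/5 = 66/125
m(4) = F(4) + f(1)·m(3) + f(2)·m(2) = 4/5 + 1/5·66/125 + 1/5·11/25 = 621/625
m(5) = F(5) + f(1)·m(4) + f(2)·m(3) + f(4)·m(1) = 1 + 1/5·621/625 + 1/5·66/125 + 2/5·1/5 = 4326/3125
m(6) = F(6) + f(1)·m(5) + f(2)·m(4) + f(4)·m(2) + f(5)·m(1) = 1 + 1/5·4326/3125 + 1/5·621/625 + 2/5·11/25 + 1/5·1/5 = 26431/15625
E[N_6] = m(6) = 26431/15625

26431/15625


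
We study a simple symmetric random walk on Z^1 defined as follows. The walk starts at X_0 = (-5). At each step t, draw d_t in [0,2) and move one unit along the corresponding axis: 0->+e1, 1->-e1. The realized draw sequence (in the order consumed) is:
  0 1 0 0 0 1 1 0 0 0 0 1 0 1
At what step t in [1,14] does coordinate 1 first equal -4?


t=0: X=(-5), d=0 → +e1, X_1=(-4)
t=1: X=(-4), d=1 → -e1, X_2=(-5)
t=2: X=(-5), d=0 → +e1, X_3=(-4)
t=3: X=(-4), d=0 → +e1, X_4=(-3)
t=4: X=(-3), d=0 → +e1, X_5=(-2)
t=5: X=(-2), d=1 → -e1, X_6=(-3)
t=6: X=(-3), d=1 → -e1, X_7=(-4)
t=7: X=(-4), d=0 → +e1, X_8=(-3)
t=8: X=(-3), d=0 → +e1, X_9=(-2)
t=9: X=(-2), d=0 → +e1, X_10=(-1)
t=10: X=(-1), d=0 → +e1, X_11=(0)
t=11: X=(0), d=1 → -e1, X_12=(-1)
t=12: X=(-1), d=0 → +e1, X_13=(0)
t=13: X=(0), d=1 → -e1, X_14=(-1)

1


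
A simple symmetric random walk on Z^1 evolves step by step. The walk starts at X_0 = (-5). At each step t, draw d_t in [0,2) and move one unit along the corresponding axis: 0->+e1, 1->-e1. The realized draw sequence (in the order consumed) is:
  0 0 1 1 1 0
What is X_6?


t=0: X=(-5), d=0 → +e1, X_1=(-4)
t=1: X=(-4), d=0 → +e1, X_2=(-3)
t=2: X=(-3), d=1 → -e1, X_3=(-4)
t=3: X=(-4), d=1 → -e1, X_4=(-5)
t=4: X=(-5), d=1 → -e1, X_5=(-6)
t=5: X=(-6), d=0 → +e1, X_6=(-5)

(-5)


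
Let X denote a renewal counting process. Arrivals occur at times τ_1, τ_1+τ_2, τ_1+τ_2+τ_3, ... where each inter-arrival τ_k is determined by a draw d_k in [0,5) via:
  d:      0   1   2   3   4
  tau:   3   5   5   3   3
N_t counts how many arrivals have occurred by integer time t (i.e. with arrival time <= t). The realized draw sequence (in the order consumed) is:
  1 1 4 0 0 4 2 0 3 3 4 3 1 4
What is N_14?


3

draw d_1=1: τ_1=5, arrival time A_1=5
draw d_2=1: τ_2=5, arrival time A_2=10
draw d_3=4: τ_3=3, arrival time A_3=13
draw d_4=0: τ_4=3, arrival time A_4=16
draw d_5=0: τ_5=3, arrival time A_5=19
draw d_6=4: τ_6=3, arrival time A_6=22
draw d_7=2: τ_7=5, arrival time A_7=27
draw d_8=0: τ_8=3, arrival time A_8=30
draw d_9=3: τ_9=3, arrival time A_9=33
draw d_10=3: τ_10=3, arrival time A_10=36
draw d_11=4: τ_11=3, arrival time A_11=39
draw d_12=3: τ_12=3, arrival time A_12=42
draw d_13=1: τ_13=5, arrival time A_13=47
draw d_14=4: τ_14=3, arrival time A_14=50
N_t over t=0..14: 0:0 1:0 2:0 3:0 4:0 5:1 6:1 7:1 8:1 9:1 10:2 11:2 12:2 13:3 14:3
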